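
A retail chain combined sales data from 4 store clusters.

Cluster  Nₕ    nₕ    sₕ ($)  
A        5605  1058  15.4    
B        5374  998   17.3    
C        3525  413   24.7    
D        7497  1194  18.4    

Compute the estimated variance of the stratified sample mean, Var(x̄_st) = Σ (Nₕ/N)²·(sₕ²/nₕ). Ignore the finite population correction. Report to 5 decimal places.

0.10329

N = 22001; Wₕ = Nₕ/N.
cluster A: (5605/22001)²·15.4²/1058 = 0.01454863
cluster B: (5374/22001)²·17.3²/998 = 0.01789255
cluster C: (3525/22001)²·24.7²/413 = 0.03792078
cluster D: (7497/22001)²·18.4²/1194 = 0.03292468
Sum = 0.10328663 → 0.10329.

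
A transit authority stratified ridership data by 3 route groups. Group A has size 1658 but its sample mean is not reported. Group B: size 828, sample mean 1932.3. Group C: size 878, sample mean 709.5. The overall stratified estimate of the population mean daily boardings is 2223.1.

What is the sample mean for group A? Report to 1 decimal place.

3169.9

Σ Nₕx̄ₕ = N·μ, so 1658·x̄_A = 3364·2223.1 − (828·1932.3 + 878·709.5).
= 7478508.4 − 2222885.4 = 5255623.
x̄_A = 5255623 / 1658 = 3169.857... → 3169.9.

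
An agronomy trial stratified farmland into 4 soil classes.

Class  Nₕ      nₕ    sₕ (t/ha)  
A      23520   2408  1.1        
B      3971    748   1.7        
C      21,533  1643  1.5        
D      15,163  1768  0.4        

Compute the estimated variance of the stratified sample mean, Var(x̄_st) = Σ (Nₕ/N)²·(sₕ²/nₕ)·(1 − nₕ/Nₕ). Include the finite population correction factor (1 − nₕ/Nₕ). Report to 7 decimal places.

N = 64187; Wₕ = Nₕ/N.
class A: (23520/64187)²·1.1²/2408·(1 − 2408/23520) = 0.0000605622
class B: (3971/64187)²·1.7²/748·(1 − 748/3971) = 0.0000120022
class C: (21533/64187)²·1.5²/1643·(1 − 1643/21533) = 0.0001423607
class D: (15163/64187)²·0.4²/1768·(1 − 1768/15163) = 0.0000044614
Sum = 0.0002193865 → 0.0002194.

0.0002194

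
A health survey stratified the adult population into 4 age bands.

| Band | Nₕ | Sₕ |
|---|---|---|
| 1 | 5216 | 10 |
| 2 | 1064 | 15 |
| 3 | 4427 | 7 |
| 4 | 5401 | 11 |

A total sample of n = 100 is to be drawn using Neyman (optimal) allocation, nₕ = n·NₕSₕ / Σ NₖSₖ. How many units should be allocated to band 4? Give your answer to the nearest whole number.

Σ NₕSₕ = 5216·10 + 1064·15 + 4427·7 + 5401·11 = 158520.
Share for 4: 59411/158520 = 0.37479.
n_4 = 100 × 0.37479 = 37.479... → 37.

37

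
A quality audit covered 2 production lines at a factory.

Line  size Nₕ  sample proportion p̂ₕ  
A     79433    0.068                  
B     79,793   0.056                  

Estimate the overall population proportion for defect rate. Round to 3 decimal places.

Wₕ = Nₕ/N with N = 159226: 0.4989, 0.5011.
p̂_st = 0.4989·0.068 + 0.5011·0.056 ≈ 0.06199... → 0.062.

0.062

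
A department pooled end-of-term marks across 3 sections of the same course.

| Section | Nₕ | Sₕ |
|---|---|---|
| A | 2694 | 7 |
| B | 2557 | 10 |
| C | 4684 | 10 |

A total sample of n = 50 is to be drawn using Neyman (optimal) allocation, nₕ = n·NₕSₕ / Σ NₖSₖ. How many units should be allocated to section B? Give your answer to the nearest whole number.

A: NₕSₕ = 2694·7 = 18858
B: NₕSₕ = 2557·10 = 25570
C: NₕSₕ = 4684·10 = 46840
Σ NₕSₕ = 91268.
n_B = 50·25570/91268 = 14.008... → 14.

14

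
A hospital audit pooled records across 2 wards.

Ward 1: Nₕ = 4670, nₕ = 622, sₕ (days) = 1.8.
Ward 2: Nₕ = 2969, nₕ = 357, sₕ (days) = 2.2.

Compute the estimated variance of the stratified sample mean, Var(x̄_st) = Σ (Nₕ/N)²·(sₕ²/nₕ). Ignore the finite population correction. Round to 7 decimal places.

0.0039947

N = 7639. Term for each stratum: Wₕ²sₕ²/nₕ.
Var(x̄_st) = 0.0019467732 + 0.0020479744 = 0.0039947476 → 0.0039947.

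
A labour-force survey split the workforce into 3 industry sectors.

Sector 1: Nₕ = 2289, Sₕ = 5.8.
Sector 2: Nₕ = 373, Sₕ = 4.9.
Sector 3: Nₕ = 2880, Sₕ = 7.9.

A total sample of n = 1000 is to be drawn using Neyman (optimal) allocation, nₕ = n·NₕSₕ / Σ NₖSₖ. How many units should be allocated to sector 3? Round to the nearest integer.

601

1: NₕSₕ = 2289·5.8 = 13276.2
2: NₕSₕ = 373·4.9 = 1827.7
3: NₕSₕ = 2880·7.9 = 22752
Σ NₕSₕ = 37855.9.
n_3 = 1000·22752/37855.9 = 601.016... → 601.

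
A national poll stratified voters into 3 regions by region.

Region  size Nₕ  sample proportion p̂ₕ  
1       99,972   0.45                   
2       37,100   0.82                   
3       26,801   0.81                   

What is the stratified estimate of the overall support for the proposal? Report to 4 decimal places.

0.5926

Wₕ = Nₕ/N with N = 163873: 0.6101, 0.2264, 0.1635.
p̂_st = 0.6101·0.45 + 0.2264·0.82 + 0.1635·0.81 ≈ 0.592643... → 0.5926.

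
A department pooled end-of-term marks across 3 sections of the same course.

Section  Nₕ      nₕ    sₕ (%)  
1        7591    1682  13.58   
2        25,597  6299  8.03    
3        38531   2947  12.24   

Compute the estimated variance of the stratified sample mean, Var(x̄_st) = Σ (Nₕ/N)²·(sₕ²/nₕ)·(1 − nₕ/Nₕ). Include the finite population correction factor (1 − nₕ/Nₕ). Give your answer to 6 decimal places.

0.015490

N = 71719; Wₕ = Nₕ/N.
section 1: (7591/71719)²·13.58²/1682·(1 − 1682/7591) = 0.000956132
section 2: (25597/71719)²·8.03²/6299·(1 − 6299/25597) = 0.000983088
section 3: (38531/71719)²·12.24²/2947·(1 − 2947/38531) = 0.013551248
Sum = 0.015490469 → 0.015490.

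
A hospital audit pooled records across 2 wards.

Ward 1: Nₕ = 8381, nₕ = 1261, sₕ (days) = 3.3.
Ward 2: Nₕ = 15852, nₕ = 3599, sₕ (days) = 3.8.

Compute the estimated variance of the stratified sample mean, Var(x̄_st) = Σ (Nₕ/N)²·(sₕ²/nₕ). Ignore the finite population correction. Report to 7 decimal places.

0.0027499

N = 24233. Term for each stratum: Wₕ²sₕ²/nₕ.
Var(x̄_st) = 0.0010329757 + 0.0017168767 = 0.0027498524 → 0.0027499.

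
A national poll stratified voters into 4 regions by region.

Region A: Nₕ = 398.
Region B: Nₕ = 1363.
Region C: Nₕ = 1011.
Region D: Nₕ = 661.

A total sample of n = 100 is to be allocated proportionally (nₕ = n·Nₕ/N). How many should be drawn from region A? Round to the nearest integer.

N = 398 + 1363 + 1011 + 661 = 3433.
n_A = 100·398/3433 = 11.593... → 12.

12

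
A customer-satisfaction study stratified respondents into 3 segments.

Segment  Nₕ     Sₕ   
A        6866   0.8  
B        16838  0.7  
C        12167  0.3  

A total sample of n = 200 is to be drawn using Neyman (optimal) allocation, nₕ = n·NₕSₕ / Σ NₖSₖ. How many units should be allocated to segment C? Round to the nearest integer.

Σ NₕSₕ = 6866·0.8 + 16838·0.7 + 12167·0.3 = 20929.5.
Share for C: 3650.1/20929.5 = 0.17440.
n_C = 200 × 0.17440 = 34.880... → 35.

35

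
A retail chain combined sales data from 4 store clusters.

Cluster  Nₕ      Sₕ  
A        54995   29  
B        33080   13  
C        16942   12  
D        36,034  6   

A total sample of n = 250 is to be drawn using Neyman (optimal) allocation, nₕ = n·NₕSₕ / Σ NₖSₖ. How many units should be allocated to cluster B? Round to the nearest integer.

A: NₕSₕ = 54995·29 = 1594855
B: NₕSₕ = 33080·13 = 430040
C: NₕSₕ = 16942·12 = 203304
D: NₕSₕ = 36034·6 = 216204
Σ NₕSₕ = 2444403.
n_B = 250·430040/2444403 = 43.982... → 44.

44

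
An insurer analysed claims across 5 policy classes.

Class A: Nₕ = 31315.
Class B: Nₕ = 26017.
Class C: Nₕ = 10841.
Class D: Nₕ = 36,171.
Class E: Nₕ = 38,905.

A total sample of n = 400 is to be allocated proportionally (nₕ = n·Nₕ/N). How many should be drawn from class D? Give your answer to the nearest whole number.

N = 31315 + 26017 + 10841 + 36171 + 38905 = 143249.
n_D = 400·36171/143249 = 101.002... → 101.

101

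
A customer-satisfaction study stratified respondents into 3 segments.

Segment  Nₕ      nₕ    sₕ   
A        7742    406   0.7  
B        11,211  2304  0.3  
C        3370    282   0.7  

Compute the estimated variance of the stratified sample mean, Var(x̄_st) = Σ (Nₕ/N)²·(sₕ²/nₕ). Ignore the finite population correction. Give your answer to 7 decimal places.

0.0001946

N = 22323. Term for each stratum: Wₕ²sₕ²/nₕ.
Var(x̄_st) = 0.0001451681 + 0.0000098524 + 0.0000396006 = 0.0001946211 → 0.0001946.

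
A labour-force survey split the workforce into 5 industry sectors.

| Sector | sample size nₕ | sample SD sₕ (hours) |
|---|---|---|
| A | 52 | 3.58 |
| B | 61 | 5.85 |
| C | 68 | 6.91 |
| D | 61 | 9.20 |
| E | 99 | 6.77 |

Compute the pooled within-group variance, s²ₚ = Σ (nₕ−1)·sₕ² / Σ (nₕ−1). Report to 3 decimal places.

46.060

A: (52−1)·3.58² = 51·12.8164 = 653.6364
B: (61−1)·5.85² = 60·34.2225 = 2053.35
C: (68−1)·6.91² = 67·47.7481 = 3199.1227
D: (61−1)·9.20² = 60·84.64 = 5078.4
E: (99−1)·6.77² = 98·45.8329 = 4491.6242
Numerator = 15476.1333; denominator = Σ(nₕ−1) = 336.
s²ₚ = 15476.1333/336 = 46.05992... → 46.060.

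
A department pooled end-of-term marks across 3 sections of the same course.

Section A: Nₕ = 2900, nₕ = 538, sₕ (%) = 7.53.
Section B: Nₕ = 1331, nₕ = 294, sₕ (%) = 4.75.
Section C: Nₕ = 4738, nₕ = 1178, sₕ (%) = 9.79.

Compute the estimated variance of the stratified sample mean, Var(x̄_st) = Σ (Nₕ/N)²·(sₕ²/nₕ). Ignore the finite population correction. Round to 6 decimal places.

N = 8969. Term for each stratum: Wₕ²sₕ²/nₕ.
Var(x̄_st) = 0.011018326 + 0.001690083 + 0.022705034 = 0.035413443 → 0.035413.

0.035413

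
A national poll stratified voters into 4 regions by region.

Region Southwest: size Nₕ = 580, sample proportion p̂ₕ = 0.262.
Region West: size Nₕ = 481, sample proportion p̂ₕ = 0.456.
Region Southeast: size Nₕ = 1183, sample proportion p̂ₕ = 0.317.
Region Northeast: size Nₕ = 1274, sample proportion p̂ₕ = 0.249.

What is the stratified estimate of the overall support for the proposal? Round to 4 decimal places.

Wₕ = Nₕ/N with N = 3518: 0.1649, 0.1367, 0.3363, 0.3621.
p̂_st = 0.1649·0.262 + 0.1367·0.456 + 0.3363·0.317 + 0.3621·0.249 ≈ 0.302312... → 0.3023.

0.3023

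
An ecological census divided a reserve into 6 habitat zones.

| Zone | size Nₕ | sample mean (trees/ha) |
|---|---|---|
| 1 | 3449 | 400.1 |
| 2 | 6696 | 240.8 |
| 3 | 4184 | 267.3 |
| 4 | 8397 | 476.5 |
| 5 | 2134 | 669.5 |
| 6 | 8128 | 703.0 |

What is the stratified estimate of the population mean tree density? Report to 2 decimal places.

462.43

N = 32988; weights Wₕ = Nₕ/N = (0.1046, 0.2030, 0.1268, 0.2545, 0.0647, 0.2464).
x̄_st = Σ Wₕ·x̄ₕ = 0.1046·400.1 + 0.2030·240.8 + 0.1268·267.3 + 0.2545·476.5 + 0.0647·669.5 + 0.2464·703.0 ≈ 462.4285...
→ 462.43.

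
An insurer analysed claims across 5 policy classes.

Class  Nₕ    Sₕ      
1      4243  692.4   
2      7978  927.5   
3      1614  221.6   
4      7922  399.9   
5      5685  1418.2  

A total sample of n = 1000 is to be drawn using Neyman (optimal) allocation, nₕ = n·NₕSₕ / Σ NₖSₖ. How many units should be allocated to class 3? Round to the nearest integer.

Σ NₕSₕ = 4243·692.4 + 7978·927.5 + 1614·221.6 + 7922·399.9 + 5685·1418.2 = 21925585.4.
Share for 3: 357662.4/21925585.4 = 0.01631.
n_3 = 1000 × 0.01631 = 16.313... → 16.

16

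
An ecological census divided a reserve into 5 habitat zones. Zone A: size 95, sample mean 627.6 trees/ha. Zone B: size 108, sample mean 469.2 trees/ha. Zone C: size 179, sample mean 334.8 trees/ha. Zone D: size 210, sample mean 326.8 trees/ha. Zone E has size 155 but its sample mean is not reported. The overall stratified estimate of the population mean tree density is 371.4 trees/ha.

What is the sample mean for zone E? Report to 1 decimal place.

248.9

Σ Nₕx̄ₕ = N·μ, so 155·x̄_E = 747·371.4 − (95·627.6 + 108·469.2 + 179·334.8 + 210·326.8).
= 277435.8 − 238852.8 = 38583.
x̄_E = 38583 / 155 = 248.923... → 248.9.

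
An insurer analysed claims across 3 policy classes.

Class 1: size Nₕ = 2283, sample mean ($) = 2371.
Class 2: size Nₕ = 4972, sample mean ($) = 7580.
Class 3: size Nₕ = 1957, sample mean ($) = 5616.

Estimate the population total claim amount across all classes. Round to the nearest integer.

54091265

1: 2283·2371 = 5412993
2: 4972·7580 = 37687760
3: 1957·5616 = 10990512
τ̂ = Σ Nₕx̄ₕ = 54091265.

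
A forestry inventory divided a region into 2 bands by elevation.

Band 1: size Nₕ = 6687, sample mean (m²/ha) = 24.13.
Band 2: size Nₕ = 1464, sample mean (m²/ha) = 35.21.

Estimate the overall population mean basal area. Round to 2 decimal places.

N = 6687 + 1464 = 8151.
The stratified mean weights each stratum mean by its population share Nₕ/N.
Σ Nₕx̄ₕ = 6687·24.13 + 1464·35.21 = 161357.31 + 51547.44 = 212904.75.
Divide by N: 212904.75 / 8151 = 26.1201... → 26.12.

26.12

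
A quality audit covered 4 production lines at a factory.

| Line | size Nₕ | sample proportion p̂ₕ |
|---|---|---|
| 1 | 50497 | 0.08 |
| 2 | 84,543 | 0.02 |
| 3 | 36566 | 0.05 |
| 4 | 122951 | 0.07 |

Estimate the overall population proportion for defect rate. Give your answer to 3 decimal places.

N = 50497 + 84543 + 36566 + 122951 = 294557.
Overall proportion = Σ (Nₕ/N)·p̂ₕ.
Σ Nₕp̂ₕ = 4039.76 + 1690.86 + 1828.3 + 8606.57 = 16165.49.
16165.49 / 294557 = 0.05488... → 0.055.

0.055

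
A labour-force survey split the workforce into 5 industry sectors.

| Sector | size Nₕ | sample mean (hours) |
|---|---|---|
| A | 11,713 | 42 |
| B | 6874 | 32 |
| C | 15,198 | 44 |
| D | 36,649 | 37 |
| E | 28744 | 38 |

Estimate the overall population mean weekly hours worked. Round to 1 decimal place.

38.6

N = 99178; weights Wₕ = Nₕ/N = (0.1181, 0.0693, 0.1532, 0.3695, 0.2898).
x̄_st = Σ Wₕ·x̄ₕ = 0.1181·42 + 0.0693·32 + 0.1532·44 + 0.3695·37 + 0.2898·38 ≈ 38.606...
→ 38.6.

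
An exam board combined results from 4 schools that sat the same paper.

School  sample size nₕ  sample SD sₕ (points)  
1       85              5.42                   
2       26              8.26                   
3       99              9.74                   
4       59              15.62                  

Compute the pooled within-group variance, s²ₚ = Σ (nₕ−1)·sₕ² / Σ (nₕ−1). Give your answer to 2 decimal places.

Degrees of freedom: 84 + 25 + 98 + 58 = 265.
Σ(nₕ−1)sₕ² = 84·29.3764 + 25·68.2276 + 98·94.8676 + 58·243.9844 = 27621.4276.
s²ₚ = 27621.4276 / 265 = 104.2318... → 104.23.

104.23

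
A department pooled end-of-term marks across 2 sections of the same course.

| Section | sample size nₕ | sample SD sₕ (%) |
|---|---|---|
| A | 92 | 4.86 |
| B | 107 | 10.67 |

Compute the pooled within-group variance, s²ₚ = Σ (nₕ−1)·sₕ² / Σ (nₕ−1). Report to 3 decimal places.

72.169

Degrees of freedom: 91 + 106 = 197.
Σ(nₕ−1)sₕ² = 91·23.6196 + 106·113.8489 = 14217.367.
s²ₚ = 14217.367 / 197 = 72.16938... → 72.169.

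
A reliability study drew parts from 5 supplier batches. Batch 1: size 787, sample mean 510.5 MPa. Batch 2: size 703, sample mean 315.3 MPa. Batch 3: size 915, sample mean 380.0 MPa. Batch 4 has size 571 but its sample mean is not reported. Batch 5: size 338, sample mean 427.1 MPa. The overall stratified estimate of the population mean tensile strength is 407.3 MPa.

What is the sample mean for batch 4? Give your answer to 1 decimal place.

N = 787 + 703 + 915 + 571 + 338 = 3314.
Overall total = μ·N = 407.3·3314 = 1349792.2.
Subtract the known strata: 787·510.5 + 703·315.3 + 915·380.0 + 338·427.1 = 1115479.2.
Remaining total for batch 4: 1349792.2 − 1115479.2 = 234313.
Divide by its size: 234313 / 571 = 410.356... → 410.4.

410.4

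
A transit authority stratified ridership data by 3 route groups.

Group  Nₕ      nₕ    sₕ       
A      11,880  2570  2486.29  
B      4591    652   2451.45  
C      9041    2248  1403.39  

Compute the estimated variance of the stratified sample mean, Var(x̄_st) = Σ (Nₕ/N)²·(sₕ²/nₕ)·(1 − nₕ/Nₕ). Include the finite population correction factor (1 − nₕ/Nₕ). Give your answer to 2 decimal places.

N = 25512; Wₕ = Nₕ/N.
group A: (11880/25512)²·2486.29²/2570·(1 − 2570/11880) = 408.74039
group B: (4591/25512)²·2451.45²/652·(1 − 652/4591) = 256.09597
group C: (9041/25512)²·1403.39²/2248·(1 − 2248/9041) = 82.67030
Sum = 747.50666 → 747.51.

747.51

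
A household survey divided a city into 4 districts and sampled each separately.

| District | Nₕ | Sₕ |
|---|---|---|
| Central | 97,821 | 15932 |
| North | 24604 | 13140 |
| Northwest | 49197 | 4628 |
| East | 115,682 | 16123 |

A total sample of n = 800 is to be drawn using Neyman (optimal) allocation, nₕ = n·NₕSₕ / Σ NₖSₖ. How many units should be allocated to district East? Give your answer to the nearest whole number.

Central: NₕSₕ = 97821·15932 = 1558484172
North: NₕSₕ = 24604·13140 = 323296560
Northwest: NₕSₕ = 49197·4628 = 227683716
East: NₕSₕ = 115682·16123 = 1865140886
Σ NₕSₕ = 3974605334.
n_East = 800·1865140886/3974605334 = 375.412... → 375.

375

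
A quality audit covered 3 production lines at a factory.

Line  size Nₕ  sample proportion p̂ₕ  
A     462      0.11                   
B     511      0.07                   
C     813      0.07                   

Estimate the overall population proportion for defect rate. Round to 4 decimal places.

N = 462 + 511 + 813 = 1786.
Overall proportion = Σ (Nₕ/N)·p̂ₕ.
Σ Nₕp̂ₕ = 50.82 + 35.77 + 56.91 = 143.5.
143.5 / 1786 = 0.080347... → 0.0803.

0.0803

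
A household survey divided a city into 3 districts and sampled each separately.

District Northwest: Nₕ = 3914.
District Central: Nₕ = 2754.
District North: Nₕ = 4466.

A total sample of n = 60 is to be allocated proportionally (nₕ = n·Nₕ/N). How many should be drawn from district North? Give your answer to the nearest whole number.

N = 3914 + 2754 + 4466 = 11134.
n_North = 60·4466/11134 = 24.067... → 24.

24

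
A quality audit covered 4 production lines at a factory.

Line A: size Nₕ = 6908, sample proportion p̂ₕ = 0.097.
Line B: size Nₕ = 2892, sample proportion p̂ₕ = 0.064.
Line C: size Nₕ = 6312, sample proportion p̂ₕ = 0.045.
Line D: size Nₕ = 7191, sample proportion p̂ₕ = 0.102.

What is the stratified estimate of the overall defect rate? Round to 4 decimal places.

0.0804

N = 6908 + 2892 + 6312 + 7191 = 23303.
Overall proportion = Σ (Nₕ/N)·p̂ₕ.
Σ Nₕp̂ₕ = 670.076 + 185.088 + 284.04 + 733.482 = 1872.686.
1872.686 / 23303 = 0.080362... → 0.0804.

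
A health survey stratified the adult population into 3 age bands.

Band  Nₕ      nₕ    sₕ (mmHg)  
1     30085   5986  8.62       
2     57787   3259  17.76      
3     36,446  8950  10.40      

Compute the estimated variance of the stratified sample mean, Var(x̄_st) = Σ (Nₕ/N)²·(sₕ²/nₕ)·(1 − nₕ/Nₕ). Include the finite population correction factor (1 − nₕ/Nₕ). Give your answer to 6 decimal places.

N = 124318. Term for each stratum: Wₕ²sₕ²/nₕ·(1−nₕ/Nₕ).
Var(x̄_st) = 0.000582316 + 0.019732552 + 0.000783601 = 0.021098469 → 0.021098.

0.021098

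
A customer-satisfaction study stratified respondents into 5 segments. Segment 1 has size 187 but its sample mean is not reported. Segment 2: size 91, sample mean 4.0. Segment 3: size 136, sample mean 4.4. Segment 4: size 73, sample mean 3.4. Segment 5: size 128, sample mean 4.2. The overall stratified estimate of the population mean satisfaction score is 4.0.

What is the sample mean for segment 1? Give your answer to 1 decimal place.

N = 187 + 91 + 136 + 73 + 128 = 615.
Overall total = μ·N = 4.0·615 = 2460.
Subtract the known strata: 91·4.0 + 136·4.4 + 73·3.4 + 128·4.2 = 1748.2.
Remaining total for segment 1: 2460 − 1748.2 = 711.8.
Divide by its size: 711.8 / 187 = 3.806... → 3.8.

3.8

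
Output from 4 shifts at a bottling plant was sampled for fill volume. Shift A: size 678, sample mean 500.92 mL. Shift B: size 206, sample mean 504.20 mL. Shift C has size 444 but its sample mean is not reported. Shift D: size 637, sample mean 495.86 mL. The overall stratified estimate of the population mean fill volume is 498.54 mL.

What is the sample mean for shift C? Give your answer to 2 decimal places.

496.12

Σ Nₕx̄ₕ = N·μ, so 444·x̄_C = 1965·498.54 − (678·500.92 + 206·504.20 + 637·495.86).
= 979631.1 − 759351.78 = 220279.32.
x̄_C = 220279.32 / 444 = 496.1246... → 496.12.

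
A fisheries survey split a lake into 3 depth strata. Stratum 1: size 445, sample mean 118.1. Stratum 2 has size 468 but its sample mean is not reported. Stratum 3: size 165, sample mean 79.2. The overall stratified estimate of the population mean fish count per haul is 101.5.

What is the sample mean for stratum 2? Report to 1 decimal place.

N = 445 + 468 + 165 = 1078.
Overall total = μ·N = 101.5·1078 = 109417.
Subtract the known strata: 445·118.1 + 165·79.2 = 65622.5.
Remaining total for stratum 2: 109417 − 65622.5 = 43794.5.
Divide by its size: 43794.5 / 468 = 93.578... → 93.6.

93.6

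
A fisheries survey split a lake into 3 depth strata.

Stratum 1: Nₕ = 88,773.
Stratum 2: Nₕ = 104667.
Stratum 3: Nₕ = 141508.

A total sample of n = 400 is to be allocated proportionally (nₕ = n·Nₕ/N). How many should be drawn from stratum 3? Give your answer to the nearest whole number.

N = 88773 + 104667 + 141508 = 334948.
n_3 = 400·141508/334948 = 168.991... → 169.

169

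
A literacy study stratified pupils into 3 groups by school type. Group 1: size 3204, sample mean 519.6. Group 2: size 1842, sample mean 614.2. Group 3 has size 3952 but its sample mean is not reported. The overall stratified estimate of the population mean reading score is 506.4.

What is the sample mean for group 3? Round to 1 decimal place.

445.5

Σ Nₕx̄ₕ = N·μ, so 3952·x̄_3 = 8998·506.4 − (3204·519.6 + 1842·614.2).
= 4556587.2 − 2796154.8 = 1760432.4.
x̄_3 = 1760432.4 / 3952 = 445.454... → 445.5.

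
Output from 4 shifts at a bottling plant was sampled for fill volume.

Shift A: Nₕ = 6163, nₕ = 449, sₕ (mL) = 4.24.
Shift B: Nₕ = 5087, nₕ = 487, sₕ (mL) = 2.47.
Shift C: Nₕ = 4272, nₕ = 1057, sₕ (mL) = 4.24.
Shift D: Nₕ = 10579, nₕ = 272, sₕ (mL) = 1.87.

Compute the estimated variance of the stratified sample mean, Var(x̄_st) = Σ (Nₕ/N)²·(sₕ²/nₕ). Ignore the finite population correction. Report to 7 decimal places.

N = 26101. Term for each stratum: Wₕ²sₕ²/nₕ.
Var(x̄_st) = 0.0022323147 + 0.0004758544 + 0.0004556222 + 0.0021119773 = 0.0052757687 → 0.0052758.

0.0052758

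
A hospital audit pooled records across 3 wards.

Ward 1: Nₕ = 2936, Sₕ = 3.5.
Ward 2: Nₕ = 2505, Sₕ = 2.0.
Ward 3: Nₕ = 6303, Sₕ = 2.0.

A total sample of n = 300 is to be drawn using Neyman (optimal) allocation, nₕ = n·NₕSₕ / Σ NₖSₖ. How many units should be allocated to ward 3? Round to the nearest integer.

136

Σ NₕSₕ = 2936·3.5 + 2505·2.0 + 6303·2.0 = 27892.
Share for 3: 12606/27892 = 0.45196.
n_3 = 300 × 0.45196 = 135.587... → 136.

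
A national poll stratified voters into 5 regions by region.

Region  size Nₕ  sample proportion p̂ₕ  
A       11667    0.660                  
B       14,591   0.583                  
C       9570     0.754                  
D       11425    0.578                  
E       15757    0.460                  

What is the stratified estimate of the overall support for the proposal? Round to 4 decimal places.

0.5916

N = 11667 + 14591 + 9570 + 11425 + 15757 = 63010.
Overall proportion = Σ (Nₕ/N)·p̂ₕ.
Σ Nₕp̂ₕ = 7700.22 + 8506.553 + 7215.78 + 6603.65 + 7248.22 = 37274.423.
37274.423 / 63010 = 0.591564... → 0.5916.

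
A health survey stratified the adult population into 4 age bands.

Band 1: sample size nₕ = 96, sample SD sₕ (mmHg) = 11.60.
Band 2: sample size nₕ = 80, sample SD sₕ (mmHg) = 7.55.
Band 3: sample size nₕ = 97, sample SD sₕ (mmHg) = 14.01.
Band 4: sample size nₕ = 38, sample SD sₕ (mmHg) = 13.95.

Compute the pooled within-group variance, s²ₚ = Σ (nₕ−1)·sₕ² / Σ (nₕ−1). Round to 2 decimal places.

Degrees of freedom: 95 + 79 + 96 + 37 = 307.
Σ(nₕ−1)sₕ² = 95·134.56 + 79·57.0025 + 96·196.2801 + 37·194.6025 = 43329.5796.
s²ₚ = 43329.5796 / 307 = 141.1387... → 141.14.

141.14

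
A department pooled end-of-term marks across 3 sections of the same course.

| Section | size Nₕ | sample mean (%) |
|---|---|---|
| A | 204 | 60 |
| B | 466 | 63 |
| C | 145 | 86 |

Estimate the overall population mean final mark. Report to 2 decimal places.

N = 815; weights Wₕ = Nₕ/N = (0.2503, 0.5718, 0.1779).
x̄_st = Σ Wₕ·x̄ₕ = 0.2503·60 + 0.5718·63 + 0.1779·86 ≈ 66.3411...
→ 66.34.

66.34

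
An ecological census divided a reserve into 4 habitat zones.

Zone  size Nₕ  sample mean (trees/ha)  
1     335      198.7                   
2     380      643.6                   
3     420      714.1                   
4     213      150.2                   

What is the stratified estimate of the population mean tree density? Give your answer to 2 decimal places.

x̄_st = (Σ Nₕx̄ₕ) / (Σ Nₕ) = (335·198.7 + 380·643.6 + 420·714.1 + 213·150.2) / 1348
= 643047.1 / 1348 = 477.0379... → 477.04.

477.04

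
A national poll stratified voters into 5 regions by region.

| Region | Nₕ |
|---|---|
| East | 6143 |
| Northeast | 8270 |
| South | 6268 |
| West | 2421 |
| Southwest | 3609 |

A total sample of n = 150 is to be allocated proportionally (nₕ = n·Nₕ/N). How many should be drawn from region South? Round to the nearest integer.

Share of region South = 6268/26711 = 0.23466.
Allocate 150 × 0.23466 = 35.199... → 35.

35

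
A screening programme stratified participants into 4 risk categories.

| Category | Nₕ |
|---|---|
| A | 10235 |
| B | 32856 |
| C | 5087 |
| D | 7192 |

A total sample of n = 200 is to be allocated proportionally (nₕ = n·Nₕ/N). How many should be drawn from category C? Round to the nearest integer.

Share of category C = 5087/55370 = 0.09187.
Allocate 200 × 0.09187 = 18.375... → 18.

18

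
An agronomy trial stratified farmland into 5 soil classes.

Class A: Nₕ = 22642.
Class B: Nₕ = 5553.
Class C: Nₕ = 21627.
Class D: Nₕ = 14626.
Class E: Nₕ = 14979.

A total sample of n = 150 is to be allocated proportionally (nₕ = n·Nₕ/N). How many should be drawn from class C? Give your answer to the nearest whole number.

Share of class C = 21627/79427 = 0.27229.
Allocate 150 × 0.27229 = 40.843... → 41.

41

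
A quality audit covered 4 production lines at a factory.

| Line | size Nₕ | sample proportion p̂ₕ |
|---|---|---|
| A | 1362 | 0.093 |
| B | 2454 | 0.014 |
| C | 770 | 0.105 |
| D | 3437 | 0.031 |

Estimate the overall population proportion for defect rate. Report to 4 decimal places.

N = 1362 + 2454 + 770 + 3437 = 8023.
Overall proportion = Σ (Nₕ/N)·p̂ₕ.
Σ Nₕp̂ₕ = 126.666 + 34.356 + 80.85 + 106.547 = 348.419.
348.419 / 8023 = 0.043428... → 0.0434.

0.0434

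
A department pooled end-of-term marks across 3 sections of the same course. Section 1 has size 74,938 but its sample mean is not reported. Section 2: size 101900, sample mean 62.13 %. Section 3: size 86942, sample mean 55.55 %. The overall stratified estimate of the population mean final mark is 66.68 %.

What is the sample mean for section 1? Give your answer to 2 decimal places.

85.78

Σ Nₕx̄ₕ = N·μ, so 74938·x̄_1 = 263780·66.68 − (101900·62.13 + 86942·55.55).
= 17588850.4 − 11160675.1 = 6428175.3.
x̄_1 = 6428175.3 / 74938 = 85.7799... → 85.78.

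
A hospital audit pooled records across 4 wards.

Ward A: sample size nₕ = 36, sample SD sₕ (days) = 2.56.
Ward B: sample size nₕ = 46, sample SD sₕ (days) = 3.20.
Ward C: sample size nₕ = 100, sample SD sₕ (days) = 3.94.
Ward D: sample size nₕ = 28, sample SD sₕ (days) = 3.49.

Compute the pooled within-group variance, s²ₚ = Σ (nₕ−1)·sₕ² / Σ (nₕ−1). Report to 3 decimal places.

Degrees of freedom: 35 + 45 + 99 + 27 = 206.
Σ(nₕ−1)sₕ² = 35·6.5536 + 45·10.24 + 99·15.5236 + 27·12.1801 = 2555.8751.
s²ₚ = 2555.8751 / 206 = 12.40716... → 12.407.

12.407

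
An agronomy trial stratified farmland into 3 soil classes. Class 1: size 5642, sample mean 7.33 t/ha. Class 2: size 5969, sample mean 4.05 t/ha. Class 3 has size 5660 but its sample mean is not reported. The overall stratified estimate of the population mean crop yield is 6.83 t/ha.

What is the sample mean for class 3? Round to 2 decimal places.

9.26

N = 5642 + 5969 + 5660 = 17271.
Overall total = μ·N = 6.83·17271 = 117960.93.
Subtract the known strata: 5642·7.33 + 5969·4.05 = 65530.31.
Remaining total for class 3: 117960.93 − 65530.31 = 52430.62.
Divide by its size: 52430.62 / 5660 = 9.2634... → 9.26.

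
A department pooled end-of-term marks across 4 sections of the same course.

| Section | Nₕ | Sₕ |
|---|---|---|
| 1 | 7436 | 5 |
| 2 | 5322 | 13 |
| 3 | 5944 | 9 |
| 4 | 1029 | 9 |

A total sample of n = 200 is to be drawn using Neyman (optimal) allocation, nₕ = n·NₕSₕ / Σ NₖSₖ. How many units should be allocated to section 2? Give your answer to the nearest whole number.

Σ NₕSₕ = 7436·5 + 5322·13 + 5944·9 + 1029·9 = 169123.
Share for 2: 69186/169123 = 0.40909.
n_2 = 200 × 0.40909 = 81.817... → 82.

82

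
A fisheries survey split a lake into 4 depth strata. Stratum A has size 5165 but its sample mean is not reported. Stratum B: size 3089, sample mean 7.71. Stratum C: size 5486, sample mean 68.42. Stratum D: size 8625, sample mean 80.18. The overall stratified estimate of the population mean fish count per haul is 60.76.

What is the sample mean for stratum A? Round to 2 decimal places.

Σ Nₕx̄ₕ = N·μ, so 5165·x̄_A = 22365·60.76 − (3089·7.71 + 5486·68.42 + 8625·80.18).
= 1358897.4 − 1090720.81 = 268176.59.
x̄_A = 268176.59 / 5165 = 51.9219... → 51.92.

51.92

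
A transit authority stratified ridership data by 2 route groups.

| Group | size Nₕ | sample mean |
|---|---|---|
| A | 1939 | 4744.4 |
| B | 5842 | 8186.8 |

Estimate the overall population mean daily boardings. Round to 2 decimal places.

7328.97

N = 7781; weights Wₕ = Nₕ/N = (0.2492, 0.7508).
x̄_st = Σ Wₕ·x̄ₕ = 0.2492·4744.4 + 0.7508·8186.8 ≈ 7328.9651...
→ 7328.97.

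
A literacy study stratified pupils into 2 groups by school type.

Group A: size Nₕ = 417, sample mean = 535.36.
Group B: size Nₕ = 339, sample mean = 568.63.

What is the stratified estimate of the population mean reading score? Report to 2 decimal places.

550.28

x̄_st = (Σ Nₕx̄ₕ) / (Σ Nₕ) = (417·535.36 + 339·568.63) / 756
= 416010.69 / 756 = 550.2787... → 550.28.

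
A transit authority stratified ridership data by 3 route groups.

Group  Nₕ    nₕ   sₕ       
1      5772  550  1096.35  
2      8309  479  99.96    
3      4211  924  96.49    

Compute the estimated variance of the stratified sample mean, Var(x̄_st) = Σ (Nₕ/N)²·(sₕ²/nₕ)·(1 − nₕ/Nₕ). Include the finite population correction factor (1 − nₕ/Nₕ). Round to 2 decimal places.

N = 18292; Wₕ = Nₕ/N.
group 1: (5772/18292)²·1096.35²/550·(1 − 550/5772) = 196.86865
group 2: (8309/18292)²·99.96²/479·(1 − 479/8309) = 4.05607
group 3: (4211/18292)²·96.49²/924·(1 − 924/4211) = 0.41683
Sum = 201.34154 → 201.34.

201.34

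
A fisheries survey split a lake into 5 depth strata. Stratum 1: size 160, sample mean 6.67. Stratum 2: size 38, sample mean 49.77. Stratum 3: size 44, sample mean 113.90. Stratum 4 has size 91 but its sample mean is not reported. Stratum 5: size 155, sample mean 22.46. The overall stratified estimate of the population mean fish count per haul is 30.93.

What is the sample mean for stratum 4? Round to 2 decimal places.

N = 160 + 38 + 44 + 91 + 155 = 488.
Overall total = μ·N = 30.93·488 = 15093.84.
Subtract the known strata: 160·6.67 + 38·49.77 + 44·113.90 + 155·22.46 = 11451.36.
Remaining total for stratum 4: 15093.84 − 11451.36 = 3642.48.
Divide by its size: 3642.48 / 91 = 40.0273... → 40.03.

40.03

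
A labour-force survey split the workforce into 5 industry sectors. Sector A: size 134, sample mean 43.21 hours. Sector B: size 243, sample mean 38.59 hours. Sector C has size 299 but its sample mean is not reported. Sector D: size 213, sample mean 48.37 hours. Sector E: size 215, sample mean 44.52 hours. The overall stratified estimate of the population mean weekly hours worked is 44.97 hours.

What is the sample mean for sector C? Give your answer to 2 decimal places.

48.85

Σ Nₕx̄ₕ = N·μ, so 299·x̄_C = 1104·44.97 − (134·43.21 + 243·38.59 + 213·48.37 + 215·44.52).
= 49646.88 − 35042.12 = 14604.76.
x̄_C = 14604.76 / 299 = 48.8454... → 48.85.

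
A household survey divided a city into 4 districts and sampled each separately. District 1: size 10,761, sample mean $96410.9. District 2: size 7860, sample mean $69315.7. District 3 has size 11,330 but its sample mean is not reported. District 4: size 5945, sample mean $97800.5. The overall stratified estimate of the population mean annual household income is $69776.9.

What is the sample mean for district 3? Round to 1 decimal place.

N = 10761 + 7860 + 11330 + 5945 = 35896.
Overall total = μ·N = 69776.9·35896 = 2504711602.4.
Subtract the known strata: 10761·96410.9 + 7860·69315.7 + 5945·97800.5 = 2163723069.4.
Remaining total for district 3: 2504711602.4 − 2163723069.4 = 340988533.
Divide by its size: 340988533 / 11330 = 30096.075... → 30096.1.

30096.1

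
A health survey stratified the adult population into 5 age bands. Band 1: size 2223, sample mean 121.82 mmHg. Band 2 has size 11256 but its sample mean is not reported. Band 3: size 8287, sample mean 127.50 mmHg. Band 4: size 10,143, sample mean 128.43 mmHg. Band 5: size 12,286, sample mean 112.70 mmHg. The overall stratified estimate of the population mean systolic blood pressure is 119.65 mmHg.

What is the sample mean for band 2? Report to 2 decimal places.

N = 2223 + 11256 + 8287 + 10143 + 12286 = 44195.
Overall total = μ·N = 119.65·44195 = 5287931.75.
Subtract the known strata: 2223·121.82 + 8287·127.50 + 10143·128.43 + 12286·112.70 = 4014696.05.
Remaining total for band 2: 5287931.75 − 4014696.05 = 1273235.7.
Divide by its size: 1273235.7 / 11256 = 113.1162... → 113.12.

113.12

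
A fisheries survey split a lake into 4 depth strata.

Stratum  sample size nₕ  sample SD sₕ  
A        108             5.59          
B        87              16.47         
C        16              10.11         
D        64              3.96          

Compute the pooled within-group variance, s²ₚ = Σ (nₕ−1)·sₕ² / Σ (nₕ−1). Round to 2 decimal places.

Degrees of freedom: 107 + 86 + 15 + 63 = 271.
Σ(nₕ−1)sₕ² = 107·31.2481 + 86·271.2609 + 15·102.2121 + 63·15.6816 = 29193.1064.
s²ₚ = 29193.1064 / 271 = 107.7236... → 107.72.

107.72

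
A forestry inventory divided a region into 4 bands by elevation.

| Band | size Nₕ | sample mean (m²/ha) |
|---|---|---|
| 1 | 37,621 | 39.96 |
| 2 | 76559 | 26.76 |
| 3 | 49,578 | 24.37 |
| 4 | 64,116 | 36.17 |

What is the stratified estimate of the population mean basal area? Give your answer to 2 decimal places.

N = 227874; weights Wₕ = Nₕ/N = (0.1651, 0.3360, 0.2176, 0.2814).
x̄_st = Σ Wₕ·x̄ₕ = 0.1651·39.96 + 0.3360·26.76 + 0.2176·24.37 + 0.2814·36.17 ≈ 31.0669...
→ 31.07.

31.07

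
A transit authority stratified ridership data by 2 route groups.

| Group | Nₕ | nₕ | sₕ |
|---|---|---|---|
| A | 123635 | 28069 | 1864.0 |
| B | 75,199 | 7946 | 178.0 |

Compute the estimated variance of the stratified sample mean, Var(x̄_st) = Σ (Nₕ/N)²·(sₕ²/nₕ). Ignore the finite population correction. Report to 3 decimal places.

48.430

N = 198834. Term for each stratum: Wₕ²sₕ²/nₕ.
Var(x̄_st) = 47.859311 + 0.570341 = 48.429652 → 48.430.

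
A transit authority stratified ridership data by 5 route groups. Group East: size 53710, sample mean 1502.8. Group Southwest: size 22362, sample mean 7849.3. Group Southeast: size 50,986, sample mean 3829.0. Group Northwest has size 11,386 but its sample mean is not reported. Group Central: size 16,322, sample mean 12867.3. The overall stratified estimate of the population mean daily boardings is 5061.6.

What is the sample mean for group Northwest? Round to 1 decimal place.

Σ Nₕx̄ₕ = N·μ, so 11386·x̄_Northwest = 154766·5061.6 − (53710·1502.8 + 22362·7849.3 + 50986·3829.0 + 16322·12867.3).
= 783363585.6 − 661486899.2 = 121876686.4.
x̄_Northwest = 121876686.4 / 11386 = 10704.083... → 10704.1.

10704.1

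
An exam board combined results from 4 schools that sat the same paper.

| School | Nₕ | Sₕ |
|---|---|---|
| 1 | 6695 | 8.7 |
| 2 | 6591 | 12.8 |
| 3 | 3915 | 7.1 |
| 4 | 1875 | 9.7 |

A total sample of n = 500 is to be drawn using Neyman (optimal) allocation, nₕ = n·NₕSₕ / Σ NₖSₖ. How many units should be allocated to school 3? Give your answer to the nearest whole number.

Σ NₕSₕ = 6695·8.7 + 6591·12.8 + 3915·7.1 + 1875·9.7 = 188595.3.
Share for 3: 27796.5/188595.3 = 0.14739.
n_3 = 500 × 0.14739 = 73.694... → 74.

74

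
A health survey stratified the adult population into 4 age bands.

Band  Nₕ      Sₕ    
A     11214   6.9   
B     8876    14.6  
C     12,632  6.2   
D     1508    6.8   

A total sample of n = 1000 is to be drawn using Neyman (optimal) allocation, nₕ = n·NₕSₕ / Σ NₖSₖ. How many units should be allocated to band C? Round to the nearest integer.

265

Σ NₕSₕ = 11214·6.9 + 8876·14.6 + 12632·6.2 + 1508·6.8 = 295539.
Share for C: 78318.4/295539 = 0.26500.
n_C = 1000 × 0.26500 = 265.002... → 265.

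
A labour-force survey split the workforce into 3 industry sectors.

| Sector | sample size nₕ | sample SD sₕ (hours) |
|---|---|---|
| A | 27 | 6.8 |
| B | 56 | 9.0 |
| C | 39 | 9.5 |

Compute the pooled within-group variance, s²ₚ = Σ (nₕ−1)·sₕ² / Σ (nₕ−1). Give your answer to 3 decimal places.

76.359

A: (27−1)·6.8² = 26·46.24 = 1202.24
B: (56−1)·9.0² = 55·81 = 4455
C: (39−1)·9.5² = 38·90.25 = 3429.5
Numerator = 9086.74; denominator = Σ(nₕ−1) = 119.
s²ₚ = 9086.74/119 = 76.35916... → 76.359.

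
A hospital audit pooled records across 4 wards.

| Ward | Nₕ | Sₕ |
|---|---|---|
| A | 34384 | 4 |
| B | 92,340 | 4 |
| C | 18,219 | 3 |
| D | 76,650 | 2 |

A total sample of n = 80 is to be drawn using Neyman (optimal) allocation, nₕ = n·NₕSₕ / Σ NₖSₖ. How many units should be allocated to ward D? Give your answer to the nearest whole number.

17

Σ NₕSₕ = 34384·4 + 92340·4 + 18219·3 + 76650·2 = 714853.
Share for D: 153300/714853 = 0.21445.
n_D = 80 × 0.21445 = 17.156... → 17.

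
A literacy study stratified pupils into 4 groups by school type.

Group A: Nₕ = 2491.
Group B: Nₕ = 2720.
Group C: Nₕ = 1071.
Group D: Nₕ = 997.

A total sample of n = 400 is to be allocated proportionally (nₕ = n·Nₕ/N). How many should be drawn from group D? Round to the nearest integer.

N = 2491 + 2720 + 1071 + 997 = 7279.
n_D = 400·997/7279 = 54.788... → 55.

55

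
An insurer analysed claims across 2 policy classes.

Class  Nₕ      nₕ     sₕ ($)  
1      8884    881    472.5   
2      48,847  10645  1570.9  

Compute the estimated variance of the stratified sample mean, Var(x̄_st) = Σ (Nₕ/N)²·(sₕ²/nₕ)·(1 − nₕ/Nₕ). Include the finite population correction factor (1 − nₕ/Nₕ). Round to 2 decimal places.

135.20

N = 57731; Wₕ = Nₕ/N.
class 1: (8884/57731)²·472.5²/881·(1 − 881/8884) = 5.40594
class 2: (48847/57731)²·1570.9²/10645·(1 − 10645/48847) = 129.79479
Sum = 135.20072 → 135.20.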